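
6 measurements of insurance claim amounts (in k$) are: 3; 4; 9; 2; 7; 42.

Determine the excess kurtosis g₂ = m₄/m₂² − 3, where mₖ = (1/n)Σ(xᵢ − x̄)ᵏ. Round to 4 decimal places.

x̄ = 11.1667
Σ(xᵢ − x̄)² = 1174.8333 ⇒ m₂ = 195.80556
Σ(xᵢ − x̄)⁴ = 918290.1528 ⇒ m₄ = 153048.35880
m₂² = 38339.81559
g₂ = m₄/m₂² − 3 = 3.99189 − 3 ≈ 0.9919

0.9919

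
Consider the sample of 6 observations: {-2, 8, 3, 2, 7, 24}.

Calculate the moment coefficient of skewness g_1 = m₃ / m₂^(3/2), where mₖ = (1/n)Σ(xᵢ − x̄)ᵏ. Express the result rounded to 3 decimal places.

1.170

x̄ = (-2 + 8 + 3 + 2 + 7 + 24) / 6 = 7.0000
deviations (xᵢ − x̄): -9.0000, 1.0000, -4.0000, -5.0000, 0.0000, 17.0000
Σ(xᵢ − x̄)² = 412.0000 ⇒ m₂ = 412.0000/6 = 68.66667
Σ(xᵢ − x̄)³ = 3996.0000 ⇒ m₃ = 3996.0000/6 = 666.00000
m₂^(3/2) = 68.66667^(1.5) = 569.00875
g_1 = m₃ / m₂^(3/2) = 666.00000 / 569.00875 ≈ 1.170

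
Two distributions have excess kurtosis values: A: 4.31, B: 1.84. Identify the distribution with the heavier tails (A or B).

Higher excess kurtosis ⇒ heavier tails relative to the normal distribution.
4.31 vs 1.84: the larger is 4.31, so A has heavier tails.

A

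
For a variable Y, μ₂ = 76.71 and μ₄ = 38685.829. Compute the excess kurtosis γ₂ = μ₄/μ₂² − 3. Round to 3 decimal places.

3.574

μ₂² = 76.71² = 5884.42410
μ₄/μ₂² = 38685.829 / 5884.42410 = 6.57428
γ₂ = 6.57428 − 3 ≈ 3.574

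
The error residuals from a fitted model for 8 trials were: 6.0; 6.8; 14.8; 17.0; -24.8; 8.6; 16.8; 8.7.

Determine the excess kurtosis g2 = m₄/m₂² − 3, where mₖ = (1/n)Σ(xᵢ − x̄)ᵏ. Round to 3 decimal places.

2.002

x̄ = 6.7375
Σ(xᵢ − x̄)² = 1274.0588 ⇒ m₂ = 159.25734
Σ(xᵢ − x̄)⁴ = 1014853.9184 ⇒ m₄ = 126856.73980
m₂² = 25362.90154
g2 = m₄/m₂² − 3 = 5.00167 − 3 ≈ 2.002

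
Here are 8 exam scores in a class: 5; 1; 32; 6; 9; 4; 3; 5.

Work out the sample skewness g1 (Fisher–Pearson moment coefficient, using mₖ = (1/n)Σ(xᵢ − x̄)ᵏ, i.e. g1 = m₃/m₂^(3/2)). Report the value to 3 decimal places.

2.029

x̄ = (5 + 1 + 32 + 6 + 9 + 4 + 3 + 5) / 8 = 8.1250
deviations (xᵢ − x̄): -3.1250, -7.1250, 23.8750, -2.1250, 0.8750, -4.1250, -5.1250, -3.1250
Σ(xᵢ − x̄)² = 688.8750 ⇒ m₂ = 688.8750/8 = 86.10938
Σ(xᵢ − x̄)³ = 12972.6563 ⇒ m₃ = 12972.6563/8 = 1621.58203
m₂^(3/2) = 86.10938^(1.5) = 799.05313
g1 = m₃ / m₂^(3/2) = 1621.58203 / 799.05313 ≈ 2.029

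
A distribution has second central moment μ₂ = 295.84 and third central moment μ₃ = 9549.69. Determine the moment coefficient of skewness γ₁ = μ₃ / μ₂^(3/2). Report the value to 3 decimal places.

σ = √μ₂ = √295.84 = 17.20000
σ³ = μ₂^(3/2) = 5088.44800
γ₁ = μ₃/σ³ = 9549.69 / 5088.44800 ≈ 1.877

1.877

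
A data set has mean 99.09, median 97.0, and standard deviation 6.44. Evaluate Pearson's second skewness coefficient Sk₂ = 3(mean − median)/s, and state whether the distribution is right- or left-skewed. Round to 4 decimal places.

0.9736, right-skewed

Sk₂ = 3(99.09 − 97.0) / 6.44 = 3 × 2.0900 / 6.44
    = 6.2700 / 6.44 ≈ 0.9736
Sk₂ > 0 ⇒ mean > median ⇒ right-skewed (positive skew).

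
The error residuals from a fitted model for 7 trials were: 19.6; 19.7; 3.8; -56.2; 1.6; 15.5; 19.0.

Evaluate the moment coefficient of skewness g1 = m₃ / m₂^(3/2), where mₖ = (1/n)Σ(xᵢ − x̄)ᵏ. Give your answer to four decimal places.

x̄ = (19.6 + 19.7 + 3.8 - 56.2 + 1.6 + 15.5 + 19.0) / 7 = 3.2857
deviations (xᵢ − x̄): 16.3143, 16.4143, 0.5143, -59.4857, -1.6857, 12.2143, 15.7143
Σ(xᵢ − x̄)² = 4473.3686 ⇒ m₂ = 4473.3686/7 = 639.05265
Σ(xᵢ − x̄)³ = -196030.5152 ⇒ m₃ = -196030.5152/7 = -28004.35931
m₂^(3/2) = 639.05265^(1.5) = 16154.92564
g1 = m₃ / m₂^(3/2) = -28004.35931 / 16154.92564 ≈ -1.7335

-1.7335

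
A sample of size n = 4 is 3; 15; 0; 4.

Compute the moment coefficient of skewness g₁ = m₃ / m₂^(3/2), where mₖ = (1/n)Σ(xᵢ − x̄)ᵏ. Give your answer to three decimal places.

x̄ = (3 + 15 + 0 + 4) / 4 = 5.5000
deviations (xᵢ − x̄): -2.5000, 9.5000, -5.5000, -1.5000
Σ(xᵢ − x̄)² = 129.0000 ⇒ m₂ = 129.0000/4 = 32.25000
Σ(xᵢ − x̄)³ = 672.0000 ⇒ m₃ = 672.0000/4 = 168.00000
m₂^(3/2) = 32.25000^(1.5) = 183.14479
g₁ = m₃ / m₂^(3/2) = 168.00000 / 183.14479 ≈ 0.917

0.917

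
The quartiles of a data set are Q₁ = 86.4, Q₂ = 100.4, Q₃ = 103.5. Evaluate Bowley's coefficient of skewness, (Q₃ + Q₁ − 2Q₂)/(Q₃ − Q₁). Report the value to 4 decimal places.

-0.6374

numerator: Q₃ + Q₁ − 2Q₂ = 103.5 + 86.4 − 2×100.4 = -10.9000
denominator: Q₃ − Q₁ = 103.5 − 86.4 = 17.1000
Bowley skewness = -10.9000 / 17.1000 ≈ -0.6374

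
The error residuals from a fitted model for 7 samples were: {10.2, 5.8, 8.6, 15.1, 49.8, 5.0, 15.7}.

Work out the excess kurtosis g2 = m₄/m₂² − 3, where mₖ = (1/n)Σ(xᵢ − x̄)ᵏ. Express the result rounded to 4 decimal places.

x̄ = 15.7429
Σ(xᵢ − x̄)² = 1456.3171 ⇒ m₂ = 208.04531
Σ(xᵢ − x̄)⁴ = 1371982.2297 ⇒ m₄ = 195997.46139
m₂² = 43282.84940
g2 = m₄/m₂² − 3 = 4.52829 − 3 ≈ 1.5283

1.5283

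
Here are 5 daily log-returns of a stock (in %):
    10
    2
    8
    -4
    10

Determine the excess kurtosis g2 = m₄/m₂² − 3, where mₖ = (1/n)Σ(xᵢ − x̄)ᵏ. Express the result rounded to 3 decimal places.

x̄ = 5.2000
Σ(xᵢ − x̄)² = 148.8000 ⇒ m₂ = 29.76000
Σ(xᵢ − x̄)⁴ = 8391.9360 ⇒ m₄ = 1678.38720
m₂² = 885.65760
g2 = m₄/m₂² − 3 = 1.89507 − 3 ≈ -1.105

-1.105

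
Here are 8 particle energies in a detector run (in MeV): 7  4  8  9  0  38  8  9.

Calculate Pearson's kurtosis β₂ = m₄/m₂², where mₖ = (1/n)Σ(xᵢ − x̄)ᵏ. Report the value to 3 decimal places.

5.419

x̄ = 10.3750
Σ(xᵢ − x̄)² = 937.8750 ⇒ m₂ = 117.23438
Σ(xᵢ − x̄)⁴ = 595822.3066 ⇒ m₄ = 74477.78833
m₂² = 13743.89868
β₂ = m₄/m₂² = 74477.78833 / 13743.89868 ≈ 5.419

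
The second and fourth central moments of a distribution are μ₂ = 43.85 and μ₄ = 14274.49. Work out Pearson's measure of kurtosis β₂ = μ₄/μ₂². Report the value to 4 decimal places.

7.4237

μ₂² = 43.85² = 1922.82250
μ₄/μ₂² = 14274.49 / 1922.82250 = 7.42372
β₂ ≈ 7.4237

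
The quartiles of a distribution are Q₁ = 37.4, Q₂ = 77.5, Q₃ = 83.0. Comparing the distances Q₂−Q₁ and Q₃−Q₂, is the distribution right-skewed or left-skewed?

Q₂ − Q₁ = 40.1;  Q₃ − Q₂ = 5.5
Q₂ − Q₁ > Q₃ − Q₂ ⇒ the lower half is more spread out ⇒ left-skewed.

left-skewed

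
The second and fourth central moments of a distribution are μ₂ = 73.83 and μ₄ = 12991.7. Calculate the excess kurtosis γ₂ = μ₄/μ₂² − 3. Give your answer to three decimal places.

-0.617

μ₂² = 73.83² = 5450.86890
μ₄/μ₂² = 12991.7 / 5450.86890 = 2.38342
γ₂ = 2.38342 − 3 ≈ -0.617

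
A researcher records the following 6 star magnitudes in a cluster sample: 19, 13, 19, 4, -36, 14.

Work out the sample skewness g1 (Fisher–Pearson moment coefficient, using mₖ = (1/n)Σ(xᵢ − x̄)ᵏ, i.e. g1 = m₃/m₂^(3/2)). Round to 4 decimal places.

x̄ = (19 + 13 + 19 + 4 - 36 + 14) / 6 = 5.5000
deviations (xᵢ − x̄): 13.5000, 7.5000, 13.5000, -1.5000, -41.5000, 8.5000
Σ(xᵢ − x̄)² = 2217.5000 ⇒ m₂ = 2217.5000/6 = 369.58333
Σ(xᵢ − x̄)³ = -65520.0000 ⇒ m₃ = -65520.0000/6 = -10920.00000
m₂^(3/2) = 369.58333^(1.5) = 7105.07337
g1 = m₃ / m₂^(3/2) = -10920.00000 / 7105.07337 ≈ -1.5369

-1.5369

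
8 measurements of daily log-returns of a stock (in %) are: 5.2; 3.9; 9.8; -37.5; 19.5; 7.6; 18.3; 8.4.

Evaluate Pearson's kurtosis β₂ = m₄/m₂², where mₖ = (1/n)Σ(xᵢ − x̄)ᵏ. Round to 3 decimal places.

5.090

x̄ = 4.4000
Σ(xᵢ − x̄)² = 2233.1200 ⇒ m₂ = 279.14000
Σ(xᵢ − x̄)⁴ = 3172696.7716 ⇒ m₄ = 396587.09645
m₂² = 77919.13960
β₂ = m₄/m₂² = 396587.09645 / 77919.13960 ≈ 5.090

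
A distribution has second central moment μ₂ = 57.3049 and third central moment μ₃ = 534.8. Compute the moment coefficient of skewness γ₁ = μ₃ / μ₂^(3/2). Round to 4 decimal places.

1.2328

σ = √μ₂ = √57.3049 = 7.57000
σ³ = μ₂^(3/2) = 433.79809
γ₁ = μ₃/σ³ = 534.8 / 433.79809 ≈ 1.2328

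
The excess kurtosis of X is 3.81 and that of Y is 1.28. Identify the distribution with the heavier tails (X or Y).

X

Higher excess kurtosis ⇒ heavier tails relative to the normal distribution.
3.81 vs 1.28: the larger is 3.81, so X has heavier tails.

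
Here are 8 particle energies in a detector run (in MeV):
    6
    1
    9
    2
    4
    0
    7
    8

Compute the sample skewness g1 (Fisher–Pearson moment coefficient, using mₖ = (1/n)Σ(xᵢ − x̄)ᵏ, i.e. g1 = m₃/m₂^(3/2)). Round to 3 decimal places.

-0.106

x̄ = (6 + 1 + 9 + 2 + 4 + 0 + 7 + 8) / 8 = 4.6250
deviations (xᵢ − x̄): 1.3750, -3.6250, 4.3750, -2.6250, -0.6250, -4.6250, 2.3750, 3.3750
Σ(xᵢ − x̄)² = 79.8750 ⇒ m₂ = 79.8750/8 = 9.98438
Σ(xᵢ − x̄)³ = -26.7188 ⇒ m₃ = -26.7188/8 = -3.33984
m₂^(3/2) = 9.98438^(1.5) = 31.54869
g1 = m₃ / m₂^(3/2) = -3.33984 / 31.54869 ≈ -0.106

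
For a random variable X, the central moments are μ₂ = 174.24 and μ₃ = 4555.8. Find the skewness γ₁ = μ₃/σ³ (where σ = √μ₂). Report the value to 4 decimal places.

σ = √μ₂ = √174.24 = 13.20000
σ³ = μ₂^(3/2) = 2299.96800
γ₁ = μ₃/σ³ = 4555.8 / 2299.96800 ≈ 1.9808

1.9808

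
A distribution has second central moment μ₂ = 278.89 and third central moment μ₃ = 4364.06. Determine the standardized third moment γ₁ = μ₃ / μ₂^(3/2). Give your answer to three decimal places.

0.937

σ = √μ₂ = √278.89 = 16.70000
σ³ = μ₂^(3/2) = 4657.46300
γ₁ = μ₃/σ³ = 4364.06 / 4657.46300 ≈ 0.937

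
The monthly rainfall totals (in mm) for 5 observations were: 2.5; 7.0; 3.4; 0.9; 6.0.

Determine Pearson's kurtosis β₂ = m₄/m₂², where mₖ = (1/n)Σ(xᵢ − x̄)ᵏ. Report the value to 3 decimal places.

x̄ = 3.9600
Σ(xᵢ − x̄)² = 25.2120 ⇒ m₂ = 5.04240
Σ(xᵢ − x̄)⁴ = 195.0452 ⇒ m₄ = 39.00903
m₂² = 25.42580
β₂ = m₄/m₂² = 39.00903 / 25.42580 ≈ 1.534

1.534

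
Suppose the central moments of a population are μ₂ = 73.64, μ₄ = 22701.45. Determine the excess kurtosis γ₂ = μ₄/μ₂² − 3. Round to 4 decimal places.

1.1863

μ₂² = 73.64² = 5422.84960
μ₄/μ₂² = 22701.45 / 5422.84960 = 4.18626
γ₂ = 4.18626 − 3 ≈ 1.1863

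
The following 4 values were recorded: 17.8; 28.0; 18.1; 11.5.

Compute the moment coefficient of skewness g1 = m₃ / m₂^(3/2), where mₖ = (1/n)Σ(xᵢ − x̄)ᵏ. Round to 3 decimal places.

0.446

x̄ = (17.8 + 28.0 + 18.1 + 11.5) / 4 = 18.8500
deviations (xᵢ − x̄): -1.0500, 9.1500, -0.7500, -7.3500
Σ(xᵢ − x̄)² = 139.4100 ⇒ m₂ = 139.4100/4 = 34.85250
Σ(xᵢ − x̄)³ = 367.4160 ⇒ m₃ = 367.4160/4 = 91.85400
m₂^(3/2) = 34.85250^(1.5) = 205.75524
g1 = m₃ / m₂^(3/2) = 91.85400 / 205.75524 ≈ 0.446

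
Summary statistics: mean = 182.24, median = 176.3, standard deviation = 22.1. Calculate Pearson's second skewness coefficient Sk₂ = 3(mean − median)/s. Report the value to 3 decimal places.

Sk₂ = 3(182.24 − 176.3) / 22.1 = 3 × 5.9400 / 22.1
    = 17.8200 / 22.1 ≈ 0.806

0.806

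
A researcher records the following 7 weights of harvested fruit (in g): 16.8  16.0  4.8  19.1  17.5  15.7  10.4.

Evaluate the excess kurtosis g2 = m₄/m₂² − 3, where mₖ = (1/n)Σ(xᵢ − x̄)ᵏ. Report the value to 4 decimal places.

-0.1471

x̄ = 14.3286
Σ(xᵢ − x̄)² = 149.8343 ⇒ m₂ = 21.40490
Σ(xᵢ − x̄)⁴ = 9149.8161 ⇒ m₄ = 1307.11659
m₂² = 458.16966
g2 = m₄/m₂² − 3 = 2.85291 − 3 ≈ -0.1471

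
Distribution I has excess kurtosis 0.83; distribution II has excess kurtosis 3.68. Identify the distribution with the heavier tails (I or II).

II

Higher excess kurtosis ⇒ heavier tails relative to the normal distribution.
0.83 vs 3.68: the larger is 3.68, so II has heavier tails.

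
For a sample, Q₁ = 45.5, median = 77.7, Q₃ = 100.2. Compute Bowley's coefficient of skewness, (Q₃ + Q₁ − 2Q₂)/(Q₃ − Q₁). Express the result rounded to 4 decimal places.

numerator: Q₃ + Q₁ − 2Q₂ = 100.2 + 45.5 − 2×77.7 = -9.7000
denominator: Q₃ − Q₁ = 100.2 − 45.5 = 54.7000
Bowley skewness = -9.7000 / 54.7000 ≈ -0.1773

-0.1773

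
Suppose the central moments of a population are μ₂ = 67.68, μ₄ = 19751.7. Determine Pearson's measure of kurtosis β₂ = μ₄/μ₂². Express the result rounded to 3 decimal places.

4.312

μ₂² = 67.68² = 4580.58240
μ₄/μ₂² = 19751.7 / 4580.58240 = 4.31205
β₂ ≈ 4.312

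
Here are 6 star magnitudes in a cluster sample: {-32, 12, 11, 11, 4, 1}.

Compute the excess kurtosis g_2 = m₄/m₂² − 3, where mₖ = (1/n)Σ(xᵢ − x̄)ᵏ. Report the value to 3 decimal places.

0.704

x̄ = 1.1667
Σ(xᵢ − x̄)² = 1418.8333 ⇒ m₂ = 236.47222
Σ(xᵢ − x̄)⁴ = 1242598.8194 ⇒ m₄ = 207099.80324
m₂² = 55919.11188
g_2 = m₄/m₂² − 3 = 3.70356 − 3 ≈ 0.704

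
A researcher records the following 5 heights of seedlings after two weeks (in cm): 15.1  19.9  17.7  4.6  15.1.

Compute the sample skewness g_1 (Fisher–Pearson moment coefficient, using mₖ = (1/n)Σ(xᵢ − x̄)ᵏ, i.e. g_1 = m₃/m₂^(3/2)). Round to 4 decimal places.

x̄ = (15.1 + 19.9 + 17.7 + 4.6 + 15.1) / 5 = 14.4800
deviations (xᵢ − x̄): 0.6200, 5.4200, 3.2200, -9.8800, 0.6200
Σ(xᵢ − x̄)² = 138.1280 ⇒ m₂ = 138.1280/5 = 27.62560
Σ(xᵢ − x̄)³ = -771.3473 ⇒ m₃ = -771.3473/5 = -154.26946
m₂^(3/2) = 27.62560^(1.5) = 145.20032
g_1 = m₃ / m₂^(3/2) = -154.26946 / 145.20032 ≈ -1.0625

-1.0625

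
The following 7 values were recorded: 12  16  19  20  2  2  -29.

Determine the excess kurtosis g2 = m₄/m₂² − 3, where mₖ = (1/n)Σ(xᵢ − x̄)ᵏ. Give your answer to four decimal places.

0.5773

x̄ = 6.0000
Σ(xᵢ − x̄)² = 1758.0000 ⇒ m₂ = 251.14286
Σ(xᵢ − x̄)⁴ = 1579410.0000 ⇒ m₄ = 225630.00000
m₂² = 63072.73469
g2 = m₄/m₂² − 3 = 3.57730 − 3 ≈ 0.5773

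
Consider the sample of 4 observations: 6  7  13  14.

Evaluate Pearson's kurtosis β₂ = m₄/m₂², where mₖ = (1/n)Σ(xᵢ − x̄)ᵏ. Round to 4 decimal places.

1.0784

x̄ = 10.0000
Σ(xᵢ − x̄)² = 50.0000 ⇒ m₂ = 12.50000
Σ(xᵢ − x̄)⁴ = 674.0000 ⇒ m₄ = 168.50000
m₂² = 156.25000
β₂ = m₄/m₂² = 168.50000 / 156.25000 ≈ 1.0784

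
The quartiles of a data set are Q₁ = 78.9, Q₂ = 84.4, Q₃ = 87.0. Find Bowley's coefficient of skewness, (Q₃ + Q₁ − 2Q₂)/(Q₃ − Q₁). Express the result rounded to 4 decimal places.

numerator: Q₃ + Q₁ − 2Q₂ = 87.0 + 78.9 − 2×84.4 = -2.9000
denominator: Q₃ − Q₁ = 87.0 − 78.9 = 8.1000
Bowley skewness = -2.9000 / 8.1000 ≈ -0.3580

-0.3580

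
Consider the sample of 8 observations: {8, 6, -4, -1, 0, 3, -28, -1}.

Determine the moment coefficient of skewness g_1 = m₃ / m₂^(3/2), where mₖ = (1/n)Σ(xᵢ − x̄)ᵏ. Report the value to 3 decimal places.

-1.706

x̄ = (8 + 6 - 4 - 1 + 0 + 3 - 28 - 1) / 8 = -2.1250
deviations (xᵢ − x̄): 10.1250, 8.1250, -1.8750, 1.1250, 2.1250, 5.1250, -25.8750, 1.1250
Σ(xᵢ − x̄)² = 874.8750 ⇒ m₂ = 874.8750/8 = 109.35938
Σ(xᵢ − x̄)³ = -15608.9063 ⇒ m₃ = -15608.9063/8 = -1951.11328
m₂^(3/2) = 109.35938^(1.5) = 1143.62602
g_1 = m₃ / m₂^(3/2) = -1951.11328 / 1143.62602 ≈ -1.706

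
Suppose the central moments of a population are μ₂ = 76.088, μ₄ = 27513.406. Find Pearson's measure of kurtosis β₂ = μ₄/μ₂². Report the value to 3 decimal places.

μ₂² = 76.088² = 5789.38374
μ₄/μ₂² = 27513.406 / 5789.38374 = 4.75239
β₂ ≈ 4.752

4.752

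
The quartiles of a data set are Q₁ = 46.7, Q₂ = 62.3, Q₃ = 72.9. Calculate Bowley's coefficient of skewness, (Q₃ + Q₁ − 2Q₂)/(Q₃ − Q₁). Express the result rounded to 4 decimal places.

-0.1908

numerator: Q₃ + Q₁ − 2Q₂ = 72.9 + 46.7 − 2×62.3 = -5.0000
denominator: Q₃ − Q₁ = 72.9 − 46.7 = 26.2000
Bowley skewness = -5.0000 / 26.2000 ≈ -0.1908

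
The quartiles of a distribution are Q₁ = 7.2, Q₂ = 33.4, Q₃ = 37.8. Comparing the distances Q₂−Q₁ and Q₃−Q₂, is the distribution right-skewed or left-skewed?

Q₂ − Q₁ = 26.2;  Q₃ − Q₂ = 4.4
Q₂ − Q₁ > Q₃ − Q₂ ⇒ the lower half is more spread out ⇒ left-skewed.

left-skewed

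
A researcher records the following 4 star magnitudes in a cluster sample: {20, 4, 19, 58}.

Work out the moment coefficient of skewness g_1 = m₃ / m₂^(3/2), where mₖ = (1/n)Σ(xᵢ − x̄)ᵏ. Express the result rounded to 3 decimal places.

x̄ = (20 + 4 + 19 + 58) / 4 = 25.2500
deviations (xᵢ − x̄): -5.2500, -21.2500, -6.2500, 32.7500
Σ(xᵢ − x̄)² = 1590.7500 ⇒ m₂ = 1590.7500/4 = 397.68750
Σ(xᵢ − x̄)³ = 25141.8750 ⇒ m₃ = 25141.8750/4 = 6285.46875
m₂^(3/2) = 397.68750^(1.5) = 7930.72537
g_1 = m₃ / m₂^(3/2) = 6285.46875 / 7930.72537 ≈ 0.793

0.793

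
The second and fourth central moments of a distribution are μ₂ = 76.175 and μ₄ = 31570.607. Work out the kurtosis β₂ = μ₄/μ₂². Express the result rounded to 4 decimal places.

5.4407

μ₂² = 76.175² = 5802.63063
μ₄/μ₂² = 31570.607 / 5802.63063 = 5.44074
β₂ ≈ 5.4407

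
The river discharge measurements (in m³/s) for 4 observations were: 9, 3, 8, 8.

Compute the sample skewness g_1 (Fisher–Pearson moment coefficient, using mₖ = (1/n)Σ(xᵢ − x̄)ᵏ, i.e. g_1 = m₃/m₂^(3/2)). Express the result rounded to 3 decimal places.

x̄ = (9 + 3 + 8 + 8) / 4 = 7.0000
deviations (xᵢ − x̄): 2.0000, -4.0000, 1.0000, 1.0000
Σ(xᵢ − x̄)² = 22.0000 ⇒ m₂ = 22.0000/4 = 5.50000
Σ(xᵢ − x̄)³ = -54.0000 ⇒ m₃ = -54.0000/4 = -13.50000
m₂^(3/2) = 5.50000^(1.5) = 12.89864
g_1 = m₃ / m₂^(3/2) = -13.50000 / 12.89864 ≈ -1.047

-1.047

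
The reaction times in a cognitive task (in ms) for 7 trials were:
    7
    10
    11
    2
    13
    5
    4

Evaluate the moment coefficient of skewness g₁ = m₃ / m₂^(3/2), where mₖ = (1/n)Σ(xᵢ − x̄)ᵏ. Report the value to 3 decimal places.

x̄ = (7 + 10 + 11 + 2 + 13 + 5 + 4) / 7 = 7.4286
deviations (xᵢ − x̄): -0.4286, 2.5714, 3.5714, -5.4286, 5.5714, -2.4286, -3.4286
Σ(xᵢ − x̄)² = 97.7143 ⇒ m₂ = 97.7143/7 = 13.95918
Σ(xᵢ − x̄)³ = 20.8163 ⇒ m₃ = 20.8163/7 = 2.97376
m₂^(3/2) = 13.95918^(1.5) = 52.15429
g₁ = m₃ / m₂^(3/2) = 2.97376 / 52.15429 ≈ 0.057

0.057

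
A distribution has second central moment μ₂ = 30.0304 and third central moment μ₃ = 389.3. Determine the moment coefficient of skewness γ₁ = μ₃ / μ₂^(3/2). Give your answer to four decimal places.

σ = √μ₂ = √30.0304 = 5.48000
σ³ = μ₂^(3/2) = 164.56659
γ₁ = μ₃/σ³ = 389.3 / 164.56659 ≈ 2.3656

2.3656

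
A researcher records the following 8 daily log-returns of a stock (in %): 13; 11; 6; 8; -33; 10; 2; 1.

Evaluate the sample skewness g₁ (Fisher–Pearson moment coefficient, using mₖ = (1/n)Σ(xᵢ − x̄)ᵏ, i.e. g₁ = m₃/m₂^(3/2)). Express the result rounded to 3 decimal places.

x̄ = (13 + 11 + 6 + 8 - 33 + 10 + 2 + 1) / 8 = 2.2500
deviations (xᵢ − x̄): 10.7500, 8.7500, 3.7500, 5.7500, -35.2500, 7.7500, -0.2500, -1.2500
Σ(xᵢ − x̄)² = 1543.5000 ⇒ m₂ = 1543.5000/8 = 192.93750
Σ(xᵢ − x̄)³ = -41181.7500 ⇒ m₃ = -41181.7500/8 = -5147.71875
m₂^(3/2) = 192.93750^(1.5) = 2679.93938
g₁ = m₃ / m₂^(3/2) = -5147.71875 / 2679.93938 ≈ -1.921

-1.921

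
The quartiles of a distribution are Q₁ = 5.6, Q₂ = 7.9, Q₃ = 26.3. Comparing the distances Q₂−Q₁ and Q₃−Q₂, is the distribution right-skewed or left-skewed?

Q₂ − Q₁ = 2.3;  Q₃ − Q₂ = 18.4
Q₃ − Q₂ > Q₂ − Q₁ ⇒ the upper half is more spread out ⇒ right-skewed.

right-skewed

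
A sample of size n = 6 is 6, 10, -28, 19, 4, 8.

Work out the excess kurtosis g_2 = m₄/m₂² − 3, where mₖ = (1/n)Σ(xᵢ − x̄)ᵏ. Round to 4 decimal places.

x̄ = 3.1667
Σ(xᵢ − x̄)² = 1300.8333 ⇒ m₂ = 216.80556
Σ(xᵢ − x̄)⁴ = 1009181.1528 ⇒ m₄ = 168196.85880
m₂² = 47004.64892
g_2 = m₄/m₂² − 3 = 3.57830 − 3 ≈ 0.5783

0.5783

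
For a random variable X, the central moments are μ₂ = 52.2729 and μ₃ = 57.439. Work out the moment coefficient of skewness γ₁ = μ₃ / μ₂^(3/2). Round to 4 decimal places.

σ = √μ₂ = √52.2729 = 7.23000
σ³ = μ₂^(3/2) = 377.93307
γ₁ = μ₃/σ³ = 57.439 / 377.93307 ≈ 0.1520

0.1520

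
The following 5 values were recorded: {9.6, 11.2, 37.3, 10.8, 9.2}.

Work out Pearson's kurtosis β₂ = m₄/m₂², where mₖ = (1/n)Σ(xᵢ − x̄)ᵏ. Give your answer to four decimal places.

3.2270

x̄ = 15.6200
Σ(xᵢ − x̄)² = 590.2480 ⇒ m₂ = 118.04960
Σ(xᵢ − x̄)⁴ = 224854.6301 ⇒ m₄ = 44970.92601
m₂² = 13935.70806
β₂ = m₄/m₂² = 44970.92601 / 13935.70806 ≈ 3.2270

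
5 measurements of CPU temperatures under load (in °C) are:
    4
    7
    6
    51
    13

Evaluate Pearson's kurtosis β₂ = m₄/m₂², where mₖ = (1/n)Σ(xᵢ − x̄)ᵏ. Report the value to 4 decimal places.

3.1007

x̄ = 16.2000
Σ(xᵢ − x̄)² = 1558.8000 ⇒ m₂ = 311.76000
Σ(xᵢ − x̄)⁴ = 1506864.3360 ⇒ m₄ = 301372.86720
m₂² = 97194.29760
β₂ = m₄/m₂² = 301372.86720 / 97194.29760 ≈ 3.1007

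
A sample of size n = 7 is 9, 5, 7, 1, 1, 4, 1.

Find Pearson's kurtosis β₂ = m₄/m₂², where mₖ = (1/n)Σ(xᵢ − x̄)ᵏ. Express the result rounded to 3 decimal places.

1.730

x̄ = 4.0000
Σ(xᵢ − x̄)² = 62.0000 ⇒ m₂ = 8.85714
Σ(xᵢ − x̄)⁴ = 950.0000 ⇒ m₄ = 135.71429
m₂² = 78.44898
β₂ = m₄/m₂² = 135.71429 / 78.44898 ≈ 1.730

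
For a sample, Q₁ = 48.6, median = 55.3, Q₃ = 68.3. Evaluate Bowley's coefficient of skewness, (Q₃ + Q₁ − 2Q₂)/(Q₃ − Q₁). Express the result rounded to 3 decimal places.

0.320

numerator: Q₃ + Q₁ − 2Q₂ = 68.3 + 48.6 − 2×55.3 = 6.3000
denominator: Q₃ − Q₁ = 68.3 − 48.6 = 19.7000
Bowley skewness = 6.3000 / 19.7000 ≈ 0.320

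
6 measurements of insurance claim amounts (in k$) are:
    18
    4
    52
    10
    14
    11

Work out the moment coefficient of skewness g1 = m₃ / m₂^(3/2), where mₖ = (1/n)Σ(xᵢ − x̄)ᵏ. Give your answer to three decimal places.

1.500

x̄ = (18 + 4 + 52 + 10 + 14 + 11) / 6 = 18.1667
deviations (xᵢ − x̄): -0.1667, -14.1667, 33.8333, -8.1667, -4.1667, -7.1667
Σ(xᵢ − x̄)² = 1480.8333 ⇒ m₂ = 1480.8333/6 = 246.80556
Σ(xᵢ − x̄)³ = 34900.5556 ⇒ m₃ = 34900.5556/6 = 5816.75926
m₂^(3/2) = 246.80556^(1.5) = 3877.32671
g1 = m₃ / m₂^(3/2) = 5816.75926 / 3877.32671 ≈ 1.500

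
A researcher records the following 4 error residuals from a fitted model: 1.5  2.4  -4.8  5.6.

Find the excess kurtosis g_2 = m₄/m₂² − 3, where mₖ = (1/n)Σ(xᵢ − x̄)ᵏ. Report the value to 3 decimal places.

x̄ = 1.1750
Σ(xᵢ − x̄)² = 56.8875 ⇒ m₂ = 14.22188
Σ(xᵢ − x̄)⁴ = 1660.1985 ⇒ m₄ = 415.04963
m₂² = 202.26173
g_2 = m₄/m₂² − 3 = 2.05204 − 3 ≈ -0.948

-0.948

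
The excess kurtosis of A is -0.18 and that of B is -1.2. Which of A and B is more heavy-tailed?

A

Higher excess kurtosis ⇒ heavier tails relative to the normal distribution.
-0.18 vs -1.2: the larger is -0.18, so A has heavier tails.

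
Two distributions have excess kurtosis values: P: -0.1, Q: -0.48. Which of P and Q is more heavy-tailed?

P

Higher excess kurtosis ⇒ heavier tails relative to the normal distribution.
-0.1 vs -0.48: the larger is -0.1, so P has heavier tails.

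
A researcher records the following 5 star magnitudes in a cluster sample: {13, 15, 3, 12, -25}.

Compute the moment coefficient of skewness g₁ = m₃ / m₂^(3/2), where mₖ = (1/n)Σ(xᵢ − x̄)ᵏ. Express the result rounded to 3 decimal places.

-1.244

x̄ = (13 + 15 + 3 + 12 - 25) / 5 = 3.6000
deviations (xᵢ − x̄): 9.4000, 11.4000, -0.6000, 8.4000, -28.6000
Σ(xᵢ − x̄)² = 1107.2000 ⇒ m₂ = 1107.2000/5 = 221.44000
Σ(xᵢ − x̄)³ = -20489.0400 ⇒ m₃ = -20489.0400/5 = -4097.80800
m₂^(3/2) = 221.44000^(1.5) = 3295.21768
g₁ = m₃ / m₂^(3/2) = -4097.80800 / 3295.21768 ≈ -1.244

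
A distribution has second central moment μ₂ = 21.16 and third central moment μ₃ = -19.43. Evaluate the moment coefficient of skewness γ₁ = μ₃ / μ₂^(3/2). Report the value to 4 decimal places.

-0.1996

σ = √μ₂ = √21.16 = 4.60000
σ³ = μ₂^(3/2) = 97.33600
γ₁ = μ₃/σ³ = -19.43 / 97.33600 ≈ -0.1996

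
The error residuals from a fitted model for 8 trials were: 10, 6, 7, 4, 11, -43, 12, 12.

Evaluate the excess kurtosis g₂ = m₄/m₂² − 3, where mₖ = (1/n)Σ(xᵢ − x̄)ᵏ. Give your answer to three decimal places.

x̄ = 2.3750
Σ(xᵢ − x̄)² = 2413.8750 ⇒ m₂ = 301.73438
Σ(xᵢ − x̄)⁴ = 4265746.6816 ⇒ m₄ = 533218.33521
m₂² = 91043.63306
g₂ = m₄/m₂² − 3 = 5.85673 − 3 ≈ 2.857

2.857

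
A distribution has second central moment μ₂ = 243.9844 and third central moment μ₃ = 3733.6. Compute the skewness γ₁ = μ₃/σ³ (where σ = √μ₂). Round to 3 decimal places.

σ = √μ₂ = √243.9844 = 15.62000
σ³ = μ₂^(3/2) = 3811.03633
γ₁ = μ₃/σ³ = 3733.6 / 3811.03633 ≈ 0.980

0.980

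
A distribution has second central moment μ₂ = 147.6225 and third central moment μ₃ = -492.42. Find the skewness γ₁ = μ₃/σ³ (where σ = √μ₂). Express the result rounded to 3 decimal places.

σ = √μ₂ = √147.6225 = 12.15000
σ³ = μ₂^(3/2) = 1793.61338
γ₁ = μ₃/σ³ = -492.42 / 1793.61338 ≈ -0.275

-0.275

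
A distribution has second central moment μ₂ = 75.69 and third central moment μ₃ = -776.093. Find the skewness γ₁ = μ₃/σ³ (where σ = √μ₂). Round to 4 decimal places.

-1.1786

σ = √μ₂ = √75.69 = 8.70000
σ³ = μ₂^(3/2) = 658.50300
γ₁ = μ₃/σ³ = -776.093 / 658.50300 ≈ -1.1786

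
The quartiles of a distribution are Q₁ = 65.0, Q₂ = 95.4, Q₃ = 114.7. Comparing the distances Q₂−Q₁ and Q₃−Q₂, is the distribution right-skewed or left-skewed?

left-skewed

Q₂ − Q₁ = 30.4;  Q₃ − Q₂ = 19.3
Q₂ − Q₁ > Q₃ − Q₂ ⇒ the lower half is more spread out ⇒ left-skewed.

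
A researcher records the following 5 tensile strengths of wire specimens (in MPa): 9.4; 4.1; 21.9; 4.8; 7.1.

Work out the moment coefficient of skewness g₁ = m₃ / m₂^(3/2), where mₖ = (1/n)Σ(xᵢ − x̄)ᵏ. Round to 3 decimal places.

1.211

x̄ = (9.4 + 4.1 + 21.9 + 4.8 + 7.1) / 5 = 9.4600
deviations (xᵢ − x̄): -0.0600, -5.3600, 12.4400, -4.6600, -2.3600
Σ(xᵢ − x̄)² = 210.7720 ⇒ m₂ = 210.7720/5 = 42.15440
Σ(xᵢ − x̄)³ = 1656.8050 ⇒ m₃ = 1656.8050/5 = 331.36099
m₂^(3/2) = 42.15440^(1.5) = 273.69343
g₁ = m₃ / m₂^(3/2) = 331.36099 / 273.69343 ≈ 1.211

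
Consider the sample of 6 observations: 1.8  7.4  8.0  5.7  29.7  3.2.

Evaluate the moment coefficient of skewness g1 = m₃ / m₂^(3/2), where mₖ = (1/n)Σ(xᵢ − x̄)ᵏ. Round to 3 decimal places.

x̄ = (1.8 + 7.4 + 8.0 + 5.7 + 29.7 + 3.2) / 6 = 9.3000
deviations (xᵢ − x̄): -7.5000, -1.9000, -1.3000, -3.6000, 20.4000, -6.1000
Σ(xᵢ − x̄)² = 527.8800 ⇒ m₂ = 527.8800/6 = 87.98000
Σ(xᵢ − x̄)³ = 7785.0960 ⇒ m₃ = 7785.0960/6 = 1297.51600
m₂^(3/2) = 87.98000^(1.5) = 825.23176
g1 = m₃ / m₂^(3/2) = 1297.51600 / 825.23176 ≈ 1.572

1.572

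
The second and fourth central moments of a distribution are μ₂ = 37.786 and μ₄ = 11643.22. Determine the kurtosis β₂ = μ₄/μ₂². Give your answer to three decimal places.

8.155

μ₂² = 37.786² = 1427.78180
μ₄/μ₂² = 11643.22 / 1427.78180 = 8.15476
β₂ ≈ 8.155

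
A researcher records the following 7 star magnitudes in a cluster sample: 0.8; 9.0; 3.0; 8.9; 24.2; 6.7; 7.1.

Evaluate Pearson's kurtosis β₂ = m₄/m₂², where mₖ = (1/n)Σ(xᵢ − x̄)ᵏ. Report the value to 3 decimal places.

x̄ = 8.5286
Σ(xᵢ − x̄)² = 341.6343 ⇒ m₂ = 48.80490
Σ(xᵢ − x̄)⁴ = 64833.6618 ⇒ m₄ = 9261.95169
m₂² = 2381.91806
β₂ = m₄/m₂² = 9261.95169 / 2381.91806 ≈ 3.888

3.888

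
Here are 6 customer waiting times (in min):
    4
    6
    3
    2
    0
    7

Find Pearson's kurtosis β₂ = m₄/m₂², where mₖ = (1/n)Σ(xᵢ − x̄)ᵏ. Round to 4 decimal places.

x̄ = 3.6667
Σ(xᵢ − x̄)² = 33.3333 ⇒ m₂ = 5.55556
Σ(xᵢ − x̄)⁴ = 341.7778 ⇒ m₄ = 56.96296
m₂² = 30.86420
β₂ = m₄/m₂² = 56.96296 / 30.86420 ≈ 1.8456

1.8456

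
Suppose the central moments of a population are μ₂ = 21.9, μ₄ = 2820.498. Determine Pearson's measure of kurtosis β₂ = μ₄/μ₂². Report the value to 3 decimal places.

5.881

μ₂² = 21.9² = 479.61000
μ₄/μ₂² = 2820.498 / 479.61000 = 5.88082
β₂ ≈ 5.881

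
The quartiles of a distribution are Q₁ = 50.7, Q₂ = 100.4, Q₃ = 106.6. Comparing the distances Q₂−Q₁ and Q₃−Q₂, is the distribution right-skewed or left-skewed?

Q₂ − Q₁ = 49.7;  Q₃ − Q₂ = 6.2
Q₂ − Q₁ > Q₃ − Q₂ ⇒ the lower half is more spread out ⇒ left-skewed.

left-skewed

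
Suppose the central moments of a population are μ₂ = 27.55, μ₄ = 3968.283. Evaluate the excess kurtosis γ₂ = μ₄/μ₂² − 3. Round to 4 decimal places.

2.2283

μ₂² = 27.55² = 759.00250
μ₄/μ₂² = 3968.283 / 759.00250 = 5.22829
γ₂ = 5.22829 − 3 ≈ 2.2283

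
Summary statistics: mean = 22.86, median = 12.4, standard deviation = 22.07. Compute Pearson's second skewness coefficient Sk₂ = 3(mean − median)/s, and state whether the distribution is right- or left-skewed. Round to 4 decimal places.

Sk₂ = 3(22.86 − 12.4) / 22.07 = 3 × 10.4600 / 22.07
    = 31.3800 / 22.07 ≈ 1.4218
Sk₂ > 0 ⇒ mean > median ⇒ right-skewed (positive skew).

1.4218, right-skewed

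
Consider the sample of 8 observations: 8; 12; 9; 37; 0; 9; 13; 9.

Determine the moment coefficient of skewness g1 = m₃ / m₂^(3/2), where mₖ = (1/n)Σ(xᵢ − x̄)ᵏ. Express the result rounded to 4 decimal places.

1.6412

x̄ = (8 + 12 + 9 + 37 + 0 + 9 + 13 + 9) / 8 = 12.1250
deviations (xᵢ − x̄): -4.1250, -0.1250, -3.1250, 24.8750, -12.1250, -3.1250, 0.8750, -3.1250
Σ(xᵢ − x̄)² = 812.8750 ⇒ m₂ = 812.8750/8 = 101.60938
Σ(xᵢ − x̄)³ = 13448.1563 ⇒ m₃ = 13448.1563/8 = 1681.01953
m₂^(3/2) = 101.60938^(1.5) = 1024.23749
g1 = m₃ / m₂^(3/2) = 1681.01953 / 1024.23749 ≈ 1.6412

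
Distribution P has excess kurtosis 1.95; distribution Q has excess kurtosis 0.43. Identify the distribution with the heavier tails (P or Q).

Higher excess kurtosis ⇒ heavier tails relative to the normal distribution.
1.95 vs 0.43: the larger is 1.95, so P has heavier tails.

P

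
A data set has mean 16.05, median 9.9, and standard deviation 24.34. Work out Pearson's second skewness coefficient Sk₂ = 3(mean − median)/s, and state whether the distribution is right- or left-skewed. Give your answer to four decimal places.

Sk₂ = 3(16.05 − 9.9) / 24.34 = 3 × 6.1500 / 24.34
    = 18.4500 / 24.34 ≈ 0.7580
Sk₂ > 0 ⇒ mean > median ⇒ right-skewed (positive skew).

0.7580, right-skewed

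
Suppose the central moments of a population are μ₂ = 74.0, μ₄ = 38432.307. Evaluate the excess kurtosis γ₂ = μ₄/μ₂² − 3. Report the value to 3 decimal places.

μ₂² = 74.0² = 5476.00000
μ₄/μ₂² = 38432.307 / 5476.00000 = 7.01832
γ₂ = 7.01832 − 3 ≈ 4.018

4.018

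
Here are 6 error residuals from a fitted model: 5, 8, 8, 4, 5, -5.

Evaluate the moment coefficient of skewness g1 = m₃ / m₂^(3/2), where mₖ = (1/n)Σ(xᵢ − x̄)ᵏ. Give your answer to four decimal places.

x̄ = (5 + 8 + 8 + 4 + 5 - 5) / 6 = 4.1667
deviations (xᵢ − x̄): 0.8333, 3.8333, 3.8333, -0.1667, 0.8333, -9.1667
Σ(xᵢ − x̄)² = 114.8333 ⇒ m₂ = 114.8333/6 = 19.13889
Σ(xᵢ − x̄)³ = -656.4444 ⇒ m₃ = -656.4444/6 = -109.40741
m₂^(3/2) = 19.13889^(1.5) = 83.72884
g1 = m₃ / m₂^(3/2) = -109.40741 / 83.72884 ≈ -1.3067

-1.3067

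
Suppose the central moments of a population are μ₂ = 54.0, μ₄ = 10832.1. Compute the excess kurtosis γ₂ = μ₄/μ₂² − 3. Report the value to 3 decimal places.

μ₂² = 54.0² = 2916.00000
μ₄/μ₂² = 10832.1 / 2916.00000 = 3.71471
γ₂ = 3.71471 − 3 ≈ 0.715

0.715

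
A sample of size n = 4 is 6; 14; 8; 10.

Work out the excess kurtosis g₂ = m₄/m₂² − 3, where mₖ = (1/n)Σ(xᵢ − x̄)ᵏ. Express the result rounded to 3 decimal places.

x̄ = 9.5000
Σ(xᵢ − x̄)² = 35.0000 ⇒ m₂ = 8.75000
Σ(xᵢ − x̄)⁴ = 565.2500 ⇒ m₄ = 141.31250
m₂² = 76.56250
g₂ = m₄/m₂² − 3 = 1.84571 − 3 ≈ -1.154

-1.154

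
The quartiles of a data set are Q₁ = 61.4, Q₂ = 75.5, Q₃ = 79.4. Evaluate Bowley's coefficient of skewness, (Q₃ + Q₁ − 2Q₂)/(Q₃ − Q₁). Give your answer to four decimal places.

-0.5667

numerator: Q₃ + Q₁ − 2Q₂ = 79.4 + 61.4 − 2×75.5 = -10.2000
denominator: Q₃ − Q₁ = 79.4 − 61.4 = 18.0000
Bowley skewness = -10.2000 / 18.0000 ≈ -0.5667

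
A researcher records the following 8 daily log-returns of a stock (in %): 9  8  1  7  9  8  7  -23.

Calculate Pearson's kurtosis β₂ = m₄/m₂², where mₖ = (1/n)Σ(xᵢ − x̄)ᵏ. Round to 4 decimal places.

5.5093

x̄ = 3.2500
Σ(xᵢ − x̄)² = 833.5000 ⇒ m₂ = 104.18750
Σ(xᵢ − x̄)⁴ = 478432.6563 ⇒ m₄ = 59804.08203
m₂² = 10855.03516
β₂ = m₄/m₂² = 59804.08203 / 10855.03516 ≈ 5.5093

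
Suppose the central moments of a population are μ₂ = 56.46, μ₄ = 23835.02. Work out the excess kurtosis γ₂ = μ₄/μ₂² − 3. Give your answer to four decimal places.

4.4771

μ₂² = 56.46² = 3187.73160
μ₄/μ₂² = 23835.02 / 3187.73160 = 7.47711
γ₂ = 7.47711 − 3 ≈ 4.4771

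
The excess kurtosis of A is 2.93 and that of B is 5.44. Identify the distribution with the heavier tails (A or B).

B

Higher excess kurtosis ⇒ heavier tails relative to the normal distribution.
2.93 vs 5.44: the larger is 5.44, so B has heavier tails.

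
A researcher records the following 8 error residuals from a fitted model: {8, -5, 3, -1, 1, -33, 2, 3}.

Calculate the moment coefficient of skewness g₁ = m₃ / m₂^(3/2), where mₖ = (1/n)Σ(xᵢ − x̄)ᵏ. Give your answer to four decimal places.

x̄ = (8 - 5 + 3 - 1 + 1 - 33 + 2 + 3) / 8 = -2.7500
deviations (xᵢ − x̄): 10.7500, -2.2500, 5.7500, 1.7500, 3.7500, -30.2500, 4.7500, 5.7500
Σ(xᵢ − x̄)² = 1141.5000 ⇒ m₂ = 1141.5000/8 = 142.68750
Σ(xᵢ − x̄)³ = -25904.2500 ⇒ m₃ = -25904.2500/8 = -3238.03125
m₂^(3/2) = 142.68750^(1.5) = 1704.42892
g₁ = m₃ / m₂^(3/2) = -3238.03125 / 1704.42892 ≈ -1.8998

-1.8998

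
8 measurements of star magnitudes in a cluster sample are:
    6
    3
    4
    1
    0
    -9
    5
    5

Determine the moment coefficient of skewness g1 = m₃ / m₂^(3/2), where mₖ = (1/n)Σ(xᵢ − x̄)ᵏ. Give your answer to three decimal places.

x̄ = (6 + 3 + 4 + 1 + 0 - 9 + 5 + 5) / 8 = 1.8750
deviations (xᵢ − x̄): 4.1250, 1.1250, 2.1250, -0.8750, -1.8750, -10.8750, 3.1250, 3.1250
Σ(xᵢ − x̄)² = 164.8750 ⇒ m₂ = 164.8750/8 = 20.60938
Σ(xᵢ − x̄)³ = -1151.1563 ⇒ m₃ = -1151.1563/8 = -143.89453
m₂^(3/2) = 20.60938^(1.5) = 93.56151
g1 = m₃ / m₂^(3/2) = -143.89453 / 93.56151 ≈ -1.538

-1.538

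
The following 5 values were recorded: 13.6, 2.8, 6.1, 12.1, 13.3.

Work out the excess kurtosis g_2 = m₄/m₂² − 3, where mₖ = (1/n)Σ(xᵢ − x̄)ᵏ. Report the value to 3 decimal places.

-1.456

x̄ = 9.5800
Σ(xᵢ − x̄)² = 94.4280 ⇒ m₂ = 18.88560
Σ(xᵢ − x̄)⁴ = 2752.7430 ⇒ m₄ = 550.54860
m₂² = 356.66589
g_2 = m₄/m₂² − 3 = 1.54360 − 3 ≈ -1.456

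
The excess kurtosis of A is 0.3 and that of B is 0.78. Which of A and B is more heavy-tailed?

B

Higher excess kurtosis ⇒ heavier tails relative to the normal distribution.
0.3 vs 0.78: the larger is 0.78, so B has heavier tails.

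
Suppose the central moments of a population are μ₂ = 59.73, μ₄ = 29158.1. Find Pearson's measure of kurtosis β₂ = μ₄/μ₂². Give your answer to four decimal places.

8.1729

μ₂² = 59.73² = 3567.67290
μ₄/μ₂² = 29158.1 / 3567.67290 = 8.17286
β₂ ≈ 8.1729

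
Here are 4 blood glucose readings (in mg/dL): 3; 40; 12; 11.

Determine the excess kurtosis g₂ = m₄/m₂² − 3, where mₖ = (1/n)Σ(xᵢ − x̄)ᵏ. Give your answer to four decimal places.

x̄ = 16.5000
Σ(xᵢ − x̄)² = 785.0000 ⇒ m₂ = 196.25000
Σ(xᵢ − x̄)⁴ = 339520.2500 ⇒ m₄ = 84880.06250
m₂² = 38514.06250
g₂ = m₄/m₂² − 3 = 2.20387 − 3 ≈ -0.7961

-0.7961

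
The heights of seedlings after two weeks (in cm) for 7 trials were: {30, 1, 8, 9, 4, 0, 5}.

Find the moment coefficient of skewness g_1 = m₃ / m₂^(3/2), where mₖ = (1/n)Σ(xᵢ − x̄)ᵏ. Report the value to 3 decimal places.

x̄ = (30 + 1 + 8 + 9 + 4 + 0 + 5) / 7 = 8.1429
deviations (xᵢ − x̄): 21.8571, -7.1429, -0.1429, 0.8571, -4.1429, -8.1429, -3.1429
Σ(xᵢ − x̄)² = 622.8571 ⇒ m₂ = 622.8571/7 = 88.97959
Σ(xᵢ − x̄)³ = 9436.0408 ⇒ m₃ = 9436.0408/7 = 1348.00583
m₂^(3/2) = 88.97959^(1.5) = 839.33554
g_1 = m₃ / m₂^(3/2) = 1348.00583 / 839.33554 ≈ 1.606

1.606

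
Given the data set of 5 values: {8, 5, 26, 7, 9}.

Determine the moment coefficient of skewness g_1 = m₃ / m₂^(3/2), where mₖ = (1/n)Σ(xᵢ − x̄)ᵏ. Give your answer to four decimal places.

x̄ = (8 + 5 + 26 + 7 + 9) / 5 = 11.0000
deviations (xᵢ − x̄): -3.0000, -6.0000, 15.0000, -4.0000, -2.0000
Σ(xᵢ − x̄)² = 290.0000 ⇒ m₂ = 290.0000/5 = 58.00000
Σ(xᵢ − x̄)³ = 3060.0000 ⇒ m₃ = 3060.0000/5 = 612.00000
m₂^(3/2) = 58.00000^(1.5) = 441.71484
g_1 = m₃ / m₂^(3/2) = 612.00000 / 441.71484 ≈ 1.3855

1.3855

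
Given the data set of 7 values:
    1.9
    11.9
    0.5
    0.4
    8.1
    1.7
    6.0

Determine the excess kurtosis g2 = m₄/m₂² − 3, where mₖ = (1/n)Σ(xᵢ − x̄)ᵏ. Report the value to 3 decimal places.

-0.966

x̄ = 4.3571
Σ(xᵢ − x̄)² = 117.2371 ⇒ m₂ = 16.74816
Σ(xᵢ − x̄)⁴ = 3993.3887 ⇒ m₄ = 570.48411
m₂² = 280.50097
g2 = m₄/m₂² − 3 = 2.03380 − 3 ≈ -0.966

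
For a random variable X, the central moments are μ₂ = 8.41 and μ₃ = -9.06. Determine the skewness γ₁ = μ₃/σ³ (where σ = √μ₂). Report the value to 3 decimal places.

σ = √μ₂ = √8.41 = 2.90000
σ³ = μ₂^(3/2) = 24.38900
γ₁ = μ₃/σ³ = -9.06 / 24.38900 ≈ -0.371

-0.371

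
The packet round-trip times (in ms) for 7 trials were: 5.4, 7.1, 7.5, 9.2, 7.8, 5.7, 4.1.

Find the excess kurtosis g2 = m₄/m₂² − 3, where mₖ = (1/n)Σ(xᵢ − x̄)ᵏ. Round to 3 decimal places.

-0.983

x̄ = 6.6857
Σ(xᵢ − x̄)² = 17.7086 ⇒ m₂ = 2.52980
Σ(xᵢ − x̄)⁴ = 90.3520 ⇒ m₄ = 12.90743
m₂² = 6.39987
g2 = m₄/m₂² − 3 = 2.01683 − 3 ≈ -0.983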